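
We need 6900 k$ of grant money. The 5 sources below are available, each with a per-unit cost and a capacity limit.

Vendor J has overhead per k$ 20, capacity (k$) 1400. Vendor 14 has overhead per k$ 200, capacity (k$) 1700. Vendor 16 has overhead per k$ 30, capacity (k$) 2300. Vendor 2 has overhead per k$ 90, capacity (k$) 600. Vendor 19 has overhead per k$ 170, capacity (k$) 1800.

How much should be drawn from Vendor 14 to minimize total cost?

Use sources in increasing cost order.
Take 1400 from Vendor J at 20 — need 5500 more.
Take 2300 from Vendor 16 at 30 — need 3200 more.
Vendor 2 at 90: take all 600 k$ — 2600 still needed.
Vendor 19 at 170: take all 1800 k$ — 800 still needed.
Take 800 from Vendor 14 at 200 to finish.

800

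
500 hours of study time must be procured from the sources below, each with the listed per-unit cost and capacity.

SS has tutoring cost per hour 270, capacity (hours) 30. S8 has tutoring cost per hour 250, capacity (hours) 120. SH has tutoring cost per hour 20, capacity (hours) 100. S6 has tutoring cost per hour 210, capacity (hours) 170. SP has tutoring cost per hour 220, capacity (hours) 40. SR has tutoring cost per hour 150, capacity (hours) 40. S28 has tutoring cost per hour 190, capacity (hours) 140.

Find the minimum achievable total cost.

Cheapest first:
SH (20): use full 100 — 400 hours to go.
SR at 150: take all 40 hours — 360 still needed.
S28 at 190: take all 140 hours — 220 still needed.
S6 at 210: take all 170 hours — 50 still needed.
SP at 220: take all 40 hours — 10 still needed.
S8 at 250: take 10 of its 120 — requirement met.
SS: unused.
Cost = 100×20 + 40×150 + 140×190 + 170×210 + 40×220 + 10×250 = 81600.

81600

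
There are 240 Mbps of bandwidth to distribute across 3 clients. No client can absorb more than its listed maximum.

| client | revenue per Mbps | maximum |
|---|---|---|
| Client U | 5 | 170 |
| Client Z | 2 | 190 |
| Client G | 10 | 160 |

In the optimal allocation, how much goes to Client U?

80

Rank by revenue per Mbps: Client G 10 > Client U 5 > Client Z 2.
Client G: +160 to 160 (cap) ; 80 left.
Client U has room for 170 but only 80 remain, so it gets 80.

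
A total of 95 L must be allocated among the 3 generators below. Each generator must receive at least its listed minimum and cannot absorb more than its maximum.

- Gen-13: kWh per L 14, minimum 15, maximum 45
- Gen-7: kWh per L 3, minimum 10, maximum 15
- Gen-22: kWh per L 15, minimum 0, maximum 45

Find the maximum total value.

Meeting every minimum uses 15+10+0 = 25 L, leaving 70.
Rank by kWh per L: Gen-22 15 > Gen-13 14 > Gen-7 3.
Give Gen-22 45 more to hit its cap of 45 → 25 left.
Gen-13 has room for 30 more but only 25 remain, so it gets 40.
Total = 14×40 + 3×10 + 15×45 = 1265.

1265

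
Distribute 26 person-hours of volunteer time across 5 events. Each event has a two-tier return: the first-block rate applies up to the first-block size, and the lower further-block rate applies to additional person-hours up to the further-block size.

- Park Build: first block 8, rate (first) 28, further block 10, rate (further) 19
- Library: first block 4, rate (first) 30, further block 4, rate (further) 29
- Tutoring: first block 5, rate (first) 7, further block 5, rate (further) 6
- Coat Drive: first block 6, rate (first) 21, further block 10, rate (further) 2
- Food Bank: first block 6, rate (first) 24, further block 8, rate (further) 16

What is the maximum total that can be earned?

688

Treat each block as its own option and order by rate: Library/tier1 30 > Library/tier2 29 > Park Build/tier1 28 > Food Bank/tier1 24 > Coat Drive/tier1 21 > Park Build/tier2 19 > Food Bank/tier2 16 > Tutoring/tier1 7 > Tutoring/tier2 6 > Coat Drive/tier2 2.
Library/tier1 (30): +4 → 22 left.
Library/tier2 (29): +4 → 18 left.
Park Build tier1 at 28: fill all 8 → 10 left.
Fill Food Bank tier1 block (6 at 24) → 4 left.
Coat Drive tier1 at 21: only 4 left, fill 4.
Total = 30×4 + 29×4 + 28×8 + 24×6 + 21×4 = 688.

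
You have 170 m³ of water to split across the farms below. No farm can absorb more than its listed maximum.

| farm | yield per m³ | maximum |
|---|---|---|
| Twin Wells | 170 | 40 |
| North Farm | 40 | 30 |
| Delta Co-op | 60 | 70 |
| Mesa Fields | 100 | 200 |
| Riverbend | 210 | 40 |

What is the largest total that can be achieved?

Rank by yield per m³: Riverbend 210 > Twin Wells 170 > Mesa Fields 100 > Delta Co-op 60 > North Farm 40.
Riverbend: +40 to 40 (cap) ; 130 left.
Twin Wells: +40 to 40 (cap) ; 90 left.
Mesa Fields: +90 (room for 200) → 90. Pool exhausted.
Total = 170×40 + 100×90 + 210×40 = 24200.

24200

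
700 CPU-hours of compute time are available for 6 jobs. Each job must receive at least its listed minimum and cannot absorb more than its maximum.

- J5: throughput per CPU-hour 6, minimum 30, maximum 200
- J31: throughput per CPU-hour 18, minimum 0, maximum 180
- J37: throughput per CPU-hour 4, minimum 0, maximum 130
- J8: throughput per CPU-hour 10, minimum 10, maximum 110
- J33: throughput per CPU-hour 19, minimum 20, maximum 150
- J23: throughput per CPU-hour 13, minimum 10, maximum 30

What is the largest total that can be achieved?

Meeting every minimum uses 30+0+0+10+20+10 = 70 CPU-hours, leaving 630.
Highest throughput per CPU-hour first: J33 19 > J31 18 > J23 13 > J8 10 > J5 6 > J37 4.
J33: +130 to 150 (cap) — 500 left.
Give J31 180 more to hit its cap of 180 — 320 left.
J23: +20 to 30 (cap) — 300 left.
J8: +100 to 110 (cap) — 200 left.
J5 takes 170 more to reach its cap of 200 — 30 left.
Only 30 left; J37 takes them to reach 30.
Total = 6×200 + 18×180 + 4×30 + 10×110 + 19×150 + 13×30 = 8900.

8900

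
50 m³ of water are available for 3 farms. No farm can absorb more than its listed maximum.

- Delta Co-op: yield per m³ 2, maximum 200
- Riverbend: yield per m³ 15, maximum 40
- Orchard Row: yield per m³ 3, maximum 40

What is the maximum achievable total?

Rank by yield per m³: Riverbend 15 > Orchard Row 3 > Delta Co-op 2.
Riverbend: +40 to 40 (cap) → 10 left.
Orchard Row: +10 (room for 40) → 10. Pool exhausted.
Total = 15×40 + 3×10 = 630.

630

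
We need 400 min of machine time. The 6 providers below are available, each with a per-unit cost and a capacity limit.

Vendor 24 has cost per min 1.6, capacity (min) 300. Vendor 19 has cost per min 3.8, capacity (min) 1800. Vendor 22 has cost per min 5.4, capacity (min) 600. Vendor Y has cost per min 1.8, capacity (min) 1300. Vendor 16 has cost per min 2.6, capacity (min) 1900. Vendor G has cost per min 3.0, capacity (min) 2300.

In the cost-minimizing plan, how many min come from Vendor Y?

100

Use providers in increasing cost order.
Vendor 24 at 1.6: take all 300 min ; 100 still needed.
Take 100 from Vendor Y at 1.8 to finish.
Vendor 16, Vendor G, Vendor 19, Vendor 22: unused.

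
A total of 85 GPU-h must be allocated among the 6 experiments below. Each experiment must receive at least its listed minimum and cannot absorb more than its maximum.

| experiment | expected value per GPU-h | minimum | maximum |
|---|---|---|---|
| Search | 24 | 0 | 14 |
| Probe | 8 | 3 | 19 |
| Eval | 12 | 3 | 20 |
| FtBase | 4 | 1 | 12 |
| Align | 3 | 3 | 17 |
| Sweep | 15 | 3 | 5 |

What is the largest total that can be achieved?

896

Meeting every minimum uses 0+3+3+1+3+3 = 13 GPU-h, leaving 72.
Highest expected value per GPU-h first: Search 24 > Sweep 15 > Eval 12 > Probe 8 > FtBase 4 > Align 3.
Search: +14 to 14 (cap) → 58 left.
Give Sweep 2 more to hit its cap of 5 → 56 left.
Eval takes 17 more to reach its cap of 20 → 39 left.
Give Probe 16 more to hit its cap of 19 → 23 left.
FtBase: +11 to 12 (cap) → 12 left.
Align: +12 (room for 14) → 15. Pool exhausted.
Total = 24×14 + 8×19 + 12×20 + 4×12 + 3×15 + 15×5 = 896.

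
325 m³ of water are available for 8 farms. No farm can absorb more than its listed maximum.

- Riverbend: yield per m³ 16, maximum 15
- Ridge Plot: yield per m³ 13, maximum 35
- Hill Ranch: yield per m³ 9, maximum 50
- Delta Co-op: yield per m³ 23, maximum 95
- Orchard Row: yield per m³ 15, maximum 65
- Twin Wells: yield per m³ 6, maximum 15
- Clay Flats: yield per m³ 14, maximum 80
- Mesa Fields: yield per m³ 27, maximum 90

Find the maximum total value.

Highest yield per m³ first: Mesa Fields 27 > Delta Co-op 23 > Riverbend 16 > Orchard Row 15 > Clay Flats 14 > Ridge Plot 13 > Hill Ranch 9 > Twin Wells 6.
Give Mesa Fields 90 to hit its cap of 90 — 235 left.
Give Delta Co-op 95 to hit its cap of 95 — 140 left.
Riverbend: +15 to 15 (cap) — 125 left.
Give Orchard Row 65 to hit its cap of 65 — 60 left.
Clay Flats has room for 80 but only 60 remain, so it gets 60.
Total = 16×15 + 23×95 + 15×65 + 14×60 + 27×90 = 6670.

6670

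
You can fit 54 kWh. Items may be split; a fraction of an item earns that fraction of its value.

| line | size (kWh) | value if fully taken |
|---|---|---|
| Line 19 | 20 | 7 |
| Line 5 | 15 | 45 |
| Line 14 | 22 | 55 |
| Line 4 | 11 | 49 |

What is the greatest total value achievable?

Sort by value density: Line 4 49/11≈4.45, Line 5 45/15≈3, Line 14 55/22≈2.5, Line 19 7/20≈0.35.
Line 4: take in full, 11 kWh for value 49 ; 43 left.
Take all of Line 5 (15 kWh, value 45) ; 28 kWh left.
Line 14: take in full, 22 kWh for value 55 ; 6 left.
6 kWh left: a 6/20 share of Line 19 gives 7×6/20 = 2.1.
Total value = 151.1.

151.1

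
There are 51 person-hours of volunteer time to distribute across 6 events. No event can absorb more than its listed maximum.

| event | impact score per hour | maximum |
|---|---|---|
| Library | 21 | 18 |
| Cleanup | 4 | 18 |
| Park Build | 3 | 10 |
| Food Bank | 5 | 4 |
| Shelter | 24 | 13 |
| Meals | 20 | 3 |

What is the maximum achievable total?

Rank by impact score per hour: Shelter 24 > Library 21 > Meals 20 > Food Bank 5 > Cleanup 4 > Park Build 3.
Shelter: +13 to 13 (cap) → 38 left.
Library takes 18 to reach its cap of 18 → 20 left.
Meals takes 3 to reach its cap of 3 → 17 left.
Food Bank: +4 to 4 (cap) → 13 left.
Cleanup has room for 18 but only 13 remain, so it gets 13.
Total = 21×18 + 4×13 + 5×4 + 24×13 + 20×3 = 822.

822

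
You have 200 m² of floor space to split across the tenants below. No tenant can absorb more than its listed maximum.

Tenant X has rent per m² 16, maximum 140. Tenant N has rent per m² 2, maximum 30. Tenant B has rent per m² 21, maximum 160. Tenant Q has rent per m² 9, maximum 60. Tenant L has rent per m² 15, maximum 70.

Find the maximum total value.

Order the tenants by rent per m²: Tenant B 21 > Tenant X 16 > Tenant L 15 > Tenant Q 9 > Tenant N 2.
Give Tenant B 160 to hit its cap of 160 ; 40 left.
Tenant X: +40 (room for 140) → 40. Pool exhausted.
Total = 16×40 + 21×160 = 4000.

4000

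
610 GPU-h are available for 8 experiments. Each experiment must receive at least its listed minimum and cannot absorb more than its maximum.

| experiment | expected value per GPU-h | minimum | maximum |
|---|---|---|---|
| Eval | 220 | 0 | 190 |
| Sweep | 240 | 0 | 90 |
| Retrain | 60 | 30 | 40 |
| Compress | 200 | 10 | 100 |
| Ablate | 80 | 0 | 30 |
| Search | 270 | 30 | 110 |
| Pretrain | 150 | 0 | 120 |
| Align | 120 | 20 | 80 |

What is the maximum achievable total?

127800

Meeting every minimum uses 0+0+30+10+0+30+0+20 = 90 GPU-h, leaving 520.
Highest expected value per GPU-h first: Search 270 > Sweep 240 > Eval 220 > Compress 200 > Pretrain 150 > Align 120 > Ablate 80 > Retrain 60.
Search takes 80 more to reach its cap of 110 ; 440 left.
Give Sweep 90 more to hit its cap of 90 ; 350 left.
Eval takes 190 more to reach its cap of 190 ; 160 left.
Give Compress 90 more to hit its cap of 100 ; 70 left.
Only 70 left; Pretrain takes them to reach 70.
Total = 220×190 + 240×90 + 60×30 + 200×100 + 270×110 + 150×70 + 120×20 = 127800.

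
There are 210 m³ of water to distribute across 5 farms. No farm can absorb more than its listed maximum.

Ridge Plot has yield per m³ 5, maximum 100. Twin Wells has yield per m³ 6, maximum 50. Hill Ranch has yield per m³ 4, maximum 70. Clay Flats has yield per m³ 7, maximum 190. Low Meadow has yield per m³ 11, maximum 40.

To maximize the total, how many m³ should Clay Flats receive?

Highest yield per m³ first: Low Meadow 11 > Clay Flats 7 > Twin Wells 6 > Ridge Plot 5 > Hill Ranch 4.
Low Meadow takes 40 to reach its cap of 40 ; 170 left.
Clay Flats: +170 (room for 190) → 170. Pool exhausted.

170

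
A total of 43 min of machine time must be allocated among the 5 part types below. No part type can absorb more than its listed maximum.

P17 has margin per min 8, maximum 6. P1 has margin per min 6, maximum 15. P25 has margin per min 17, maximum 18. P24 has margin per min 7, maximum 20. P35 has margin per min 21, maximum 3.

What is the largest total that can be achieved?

529

Highest margin per min first: P35 21 > P25 17 > P17 8 > P24 7 > P1 6.
P35 takes 3 to reach its cap of 3 → 40 left.
Give P25 18 to hit its cap of 18 → 22 left.
P17: +6 to 6 (cap) → 16 left.
Only 16 left; P24 takes them to reach 16.
Total = 8×6 + 17×18 + 7×16 + 21×3 = 529.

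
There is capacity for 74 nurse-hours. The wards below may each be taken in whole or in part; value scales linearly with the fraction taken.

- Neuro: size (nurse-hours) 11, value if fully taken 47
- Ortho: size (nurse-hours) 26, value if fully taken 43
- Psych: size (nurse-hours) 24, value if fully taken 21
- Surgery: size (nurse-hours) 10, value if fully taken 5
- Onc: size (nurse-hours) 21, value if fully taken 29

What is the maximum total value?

Best value per unit of size first: Neuro 47/11≈4.27, Ortho 43/26≈1.65, Onc 29/21≈1.38, Psych 21/24≈0.875, Surgery 5/10≈0.5.
Take all of Neuro (11 nurse-hours, value 47) → 63 nurse-hours left.
Take all of Ortho (26 nurse-hours, value 43) → 37 nurse-hours left.
All 21 nurse-hours of Onc fit (value 29) → 16 remain.
Fill the last 16 nurse-hours with part of Psych: 16/24 of it earns 14.
Total value = 133.

133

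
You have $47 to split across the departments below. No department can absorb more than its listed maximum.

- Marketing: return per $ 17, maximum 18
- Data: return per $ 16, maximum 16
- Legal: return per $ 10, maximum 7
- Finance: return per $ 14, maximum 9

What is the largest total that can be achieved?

Rank by return per $: Marketing 17 > Data 16 > Finance 14 > Legal 10.
Marketing takes 18 to reach its cap of 18 — 29 left.
Give Data 16 to hit its cap of 16 — 13 left.
Finance: +9 to 9 (cap) — 4 left.
Legal has room for 7 but only 4 remain, so it gets 4.
Total = 17×18 + 16×16 + 10×4 + 14×9 = 728.

728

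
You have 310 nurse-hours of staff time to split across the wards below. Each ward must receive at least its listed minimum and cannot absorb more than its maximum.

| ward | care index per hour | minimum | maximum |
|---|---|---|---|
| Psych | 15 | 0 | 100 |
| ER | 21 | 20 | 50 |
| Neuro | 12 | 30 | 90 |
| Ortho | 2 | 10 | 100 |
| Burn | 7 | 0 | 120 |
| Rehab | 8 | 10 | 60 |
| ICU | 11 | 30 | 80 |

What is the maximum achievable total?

Meeting every minimum uses 0+20+30+10+0+10+30 = 100 nurse-hours, leaving 210.
Order the wards by care index per hour: ER 21 > Psych 15 > Neuro 12 > ICU 11 > Rehab 8 > Burn 7 > Ortho 2.
ER takes 30 more to reach its cap of 50 ; 180 left.
Psych: +100 to 100 (cap) ; 80 left.
Give Neuro 60 more to hit its cap of 90 ; 20 left.
Only 20 left; ICU takes them to reach 50.
Total = 15×100 + 21×50 + 12×90 + 2×10 + 8×10 + 11×50 = 4280.

4280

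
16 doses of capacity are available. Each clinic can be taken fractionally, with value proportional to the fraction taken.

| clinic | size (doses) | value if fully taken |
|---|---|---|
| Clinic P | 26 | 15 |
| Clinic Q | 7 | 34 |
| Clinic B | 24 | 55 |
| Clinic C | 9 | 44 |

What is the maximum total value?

Best value per unit of size first: Clinic C 44/9≈4.89, Clinic Q 34/7≈4.86, Clinic B 55/24≈2.29, Clinic P 15/26≈0.577.
Take all of Clinic C (9 doses, value 44) ; 7 doses left.
Take all of Clinic Q (7 doses, value 34) ; 0 doses left.
Total value = 78.

78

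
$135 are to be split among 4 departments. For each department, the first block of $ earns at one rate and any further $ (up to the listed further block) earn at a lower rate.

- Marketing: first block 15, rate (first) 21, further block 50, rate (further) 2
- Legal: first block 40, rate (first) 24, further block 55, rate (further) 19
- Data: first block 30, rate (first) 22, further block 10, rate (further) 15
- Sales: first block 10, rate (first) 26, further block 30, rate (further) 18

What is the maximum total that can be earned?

Treat each block as its own option and order by rate: Sales/T1 26 > Legal/T1 24 > Data/T1 22 > Marketing/T1 21 > Legal/T2 19 > Sales/T2 18 > Data/T2 15 > Marketing/T2 2.
Sales T1 at 26: fill all 10 → 125 left.
Legal T1 at 24: fill all 40 → 85 left.
Data/T1 (22): +30 → 55 left.
Fill Marketing T1 block (15 at 21) → 40 left.
Legal T2 at 19: only 40 left, fill 40.
Total = 26×10 + 24×40 + 22×30 + 21×15 + 19×40 = 2955.

2955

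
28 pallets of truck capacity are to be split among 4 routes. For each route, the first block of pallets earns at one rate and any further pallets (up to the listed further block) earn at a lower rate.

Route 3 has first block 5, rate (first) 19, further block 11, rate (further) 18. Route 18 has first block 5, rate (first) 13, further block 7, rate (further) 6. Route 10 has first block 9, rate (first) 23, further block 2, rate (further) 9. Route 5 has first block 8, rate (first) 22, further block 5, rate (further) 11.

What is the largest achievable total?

Rank every tier by rate: Route 10/first 23 > Route 5/first 22 > Route 3/first 19 > Route 3/second 18 > Route 18/first 13 > Route 5/second 11 > Route 10/second 9 > Route 18/second 6.
Route 10 first at 23: fill all 9 ; 19 left.
Route 5 first at 22: fill all 8 ; 11 left.
Fill Route 3 first block (5 at 19) ; 6 left.
Route 3/second: +6 of 11 at 18; pool empty.
Total = 23×9 + 22×8 + 19×5 + 18×6 = 586.

586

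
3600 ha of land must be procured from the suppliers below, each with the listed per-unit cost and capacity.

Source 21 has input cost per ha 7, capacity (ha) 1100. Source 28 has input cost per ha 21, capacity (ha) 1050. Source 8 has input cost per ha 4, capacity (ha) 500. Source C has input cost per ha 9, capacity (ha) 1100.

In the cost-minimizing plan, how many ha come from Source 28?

900

Use suppliers in increasing cost order.
Take 500 from Source 8 at 4 → need 3100 more.
Source 21 at 7: take all 1100 ha → 2000 still needed.
Take 1100 from Source C at 9 → need 900 more.
Source 28 at 21: take 900 of its 1050 → requirement met.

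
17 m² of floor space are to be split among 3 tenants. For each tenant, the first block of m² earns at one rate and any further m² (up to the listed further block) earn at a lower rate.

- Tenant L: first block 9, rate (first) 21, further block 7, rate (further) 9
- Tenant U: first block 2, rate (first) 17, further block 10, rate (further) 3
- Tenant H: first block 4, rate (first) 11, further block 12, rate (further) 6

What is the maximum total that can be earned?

285

Rank every tier by rate: Tenant L/T1 21 > Tenant U/T1 17 > Tenant H/T1 11 > Tenant L/T2 9 > Tenant H/T2 6 > Tenant U/T2 3.
Fill Tenant L T1 block (9 at 21) → 8 left.
Tenant U T1 at 17: fill all 2 → 6 left.
Tenant H/T1 (11): +4 → 2 left.
2 remain; put them into Tenant L T2 at 9.
Total = 21×9 + 17×2 + 11×4 + 9×2 = 285.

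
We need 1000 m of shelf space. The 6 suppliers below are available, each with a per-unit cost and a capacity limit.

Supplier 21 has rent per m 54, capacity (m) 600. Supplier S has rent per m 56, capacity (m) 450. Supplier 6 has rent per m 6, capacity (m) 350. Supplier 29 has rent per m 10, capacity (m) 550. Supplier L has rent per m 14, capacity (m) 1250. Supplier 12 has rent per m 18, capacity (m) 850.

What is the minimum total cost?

Fill from the cheapest supplier first.
Supplier 6 at 6: take all 350 m ; 650 still needed.
Take 550 from Supplier 29 at 10 ; need 100 more.
Supplier L (14): take the remaining 100 ; done.
Supplier 12, Supplier 21, Supplier S: unused.
Cost = 350×6 + 550×10 + 100×14 = 9000.

9000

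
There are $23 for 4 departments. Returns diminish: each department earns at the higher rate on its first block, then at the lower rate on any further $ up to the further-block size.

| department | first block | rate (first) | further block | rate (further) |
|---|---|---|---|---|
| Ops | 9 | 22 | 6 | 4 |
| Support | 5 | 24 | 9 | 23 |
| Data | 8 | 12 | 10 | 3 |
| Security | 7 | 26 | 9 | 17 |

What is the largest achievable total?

Treat each block as its own option and order by rate: Security/first 26 > Support/first 24 > Support/second 23 > Ops/first 22 > Security/second 17 > Data/first 12 > Ops/second 4 > Data/second 3.
Security/first (26): +7 — 16 left.
Support/first (24): +5 — 11 left.
Support/second (23): +9 — 2 left.
Ops/first: +2 of 9 at 22; pool empty.
Total = 26×7 + 24×5 + 23×9 + 22×2 = 553.

553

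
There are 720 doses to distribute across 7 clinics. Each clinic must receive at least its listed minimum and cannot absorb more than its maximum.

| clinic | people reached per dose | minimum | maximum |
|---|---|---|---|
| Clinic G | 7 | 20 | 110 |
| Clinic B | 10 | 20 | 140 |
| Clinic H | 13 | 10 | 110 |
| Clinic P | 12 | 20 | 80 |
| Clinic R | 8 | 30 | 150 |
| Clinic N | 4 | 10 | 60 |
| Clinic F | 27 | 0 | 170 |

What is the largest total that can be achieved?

10040

Meeting every minimum uses 20+20+10+20+30+10+0 = 110 doses, leaving 610.
Highest people reached per dose first: Clinic F 27 > Clinic H 13 > Clinic P 12 > Clinic B 10 > Clinic R 8 > Clinic G 7 > Clinic N 4.
Clinic F: +170 to 170 (cap) → 440 left.
Give Clinic H 100 more to hit its cap of 110 → 340 left.
Clinic P: +60 to 80 (cap) → 280 left.
Give Clinic B 120 more to hit its cap of 140 → 160 left.
Clinic R takes 120 more to reach its cap of 150 → 40 left.
Clinic G: +40 (room for 90) → 60. Pool exhausted.
Total = 7×60 + 10×140 + 13×110 + 12×80 + 8×150 + 4×10 + 27×170 = 10040.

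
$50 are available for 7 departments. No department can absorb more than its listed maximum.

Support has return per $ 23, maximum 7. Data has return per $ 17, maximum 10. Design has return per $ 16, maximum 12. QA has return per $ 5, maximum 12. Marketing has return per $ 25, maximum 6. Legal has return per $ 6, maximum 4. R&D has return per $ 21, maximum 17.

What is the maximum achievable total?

998

Rank by return per $: Marketing 25 > Support 23 > R&D 21 > Data 17 > Design 16 > Legal 6 > QA 5.
Marketing: +6 to 6 (cap) ; 44 left.
Support takes 7 to reach its cap of 7 ; 37 left.
R&D takes 17 to reach its cap of 17 ; 20 left.
Data takes 10 to reach its cap of 10 ; 10 left.
Design: +10 (room for 12) → 10. Pool exhausted.
Total = 23×7 + 17×10 + 16×10 + 25×6 + 21×17 = 998.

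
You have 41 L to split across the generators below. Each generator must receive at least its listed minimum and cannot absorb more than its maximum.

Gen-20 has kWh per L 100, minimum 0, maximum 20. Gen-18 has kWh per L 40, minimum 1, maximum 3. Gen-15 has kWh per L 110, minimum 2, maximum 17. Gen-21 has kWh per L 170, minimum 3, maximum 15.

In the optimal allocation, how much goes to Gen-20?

8

Meeting every minimum uses 0+1+2+3 = 6 L, leaving 35.
Order the generators by kWh per L: Gen-21 170 > Gen-15 110 > Gen-20 100 > Gen-18 40.
Gen-21: +12 to 15 (cap) → 23 left.
Gen-15 takes 15 more to reach its cap of 17 → 8 left.
Gen-20 has room for 20 more but only 8 remain, so it gets 8.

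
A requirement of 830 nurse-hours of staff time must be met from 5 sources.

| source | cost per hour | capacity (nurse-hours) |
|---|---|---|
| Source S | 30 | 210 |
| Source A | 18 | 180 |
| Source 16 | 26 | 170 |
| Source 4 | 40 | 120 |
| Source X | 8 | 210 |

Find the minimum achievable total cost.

18040

Fill from the cheapest source first.
Source X (8): use full 210 — 620 nurse-hours to go.
Take 180 from Source A at 18 — need 440 more.
Take 170 from Source 16 at 26 — need 270 more.
Take 210 from Source S at 30 — need 60 more.
Source 4 (40): take the remaining 60 — done.
Cost = 210×8 + 180×18 + 170×26 + 210×30 + 60×40 = 18040.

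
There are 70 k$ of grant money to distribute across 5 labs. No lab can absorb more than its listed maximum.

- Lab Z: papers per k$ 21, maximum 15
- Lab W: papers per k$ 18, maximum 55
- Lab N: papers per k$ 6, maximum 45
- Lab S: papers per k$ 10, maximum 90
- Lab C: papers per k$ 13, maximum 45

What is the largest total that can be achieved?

Highest papers per k$ first: Lab Z 21 > Lab W 18 > Lab C 13 > Lab S 10 > Lab N 6.
Lab Z: +15 to 15 (cap) — 55 left.
Give Lab W 55 to hit its cap of 55 — 0 left.
Total = 21×15 + 18×55 = 1305.

1305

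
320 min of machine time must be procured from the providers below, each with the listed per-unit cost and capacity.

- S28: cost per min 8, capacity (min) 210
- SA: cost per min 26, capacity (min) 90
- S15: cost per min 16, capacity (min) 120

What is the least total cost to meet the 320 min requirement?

Fill from the cheapest provider first.
S28 (8): use full 210 — 110 min to go.
Take 110 from S15 at 16 to finish.
SA: unused.
Cost = 210×8 + 110×16 = 3440.

3440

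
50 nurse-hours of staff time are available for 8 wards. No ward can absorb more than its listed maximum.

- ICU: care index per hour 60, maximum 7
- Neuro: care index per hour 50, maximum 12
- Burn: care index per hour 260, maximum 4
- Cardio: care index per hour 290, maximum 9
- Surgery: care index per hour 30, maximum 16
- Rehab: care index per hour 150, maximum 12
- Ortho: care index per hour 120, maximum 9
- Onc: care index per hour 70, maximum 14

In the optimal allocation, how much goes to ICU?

Highest care index per hour first: Cardio 290 > Burn 260 > Rehab 150 > Ortho 120 > Onc 70 > ICU 60 > Neuro 50 > Surgery 30.
Cardio takes 9 to reach its cap of 9 → 41 left.
Burn takes 4 to reach its cap of 4 → 37 left.
Rehab takes 12 to reach its cap of 12 → 25 left.
Give Ortho 9 to hit its cap of 9 → 16 left.
Give Onc 14 to hit its cap of 14 → 2 left.
Only 2 left; ICU takes them to reach 2.

2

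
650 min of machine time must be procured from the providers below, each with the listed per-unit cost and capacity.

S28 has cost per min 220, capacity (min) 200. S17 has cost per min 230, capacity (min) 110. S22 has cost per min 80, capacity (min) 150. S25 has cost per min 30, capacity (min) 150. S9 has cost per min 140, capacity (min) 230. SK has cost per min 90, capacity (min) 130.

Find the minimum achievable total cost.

59000

Fill from the cheapest provider first.
Take 150 from S25 at 30 — need 500 more.
S22 at 80: take all 150 min — 350 still needed.
Take 130 from SK at 90 — need 220 more.
Take 220 from S9 at 140 to finish.
S28, S17: unused.
Cost = 150×30 + 150×80 + 130×90 + 220×140 = 59000.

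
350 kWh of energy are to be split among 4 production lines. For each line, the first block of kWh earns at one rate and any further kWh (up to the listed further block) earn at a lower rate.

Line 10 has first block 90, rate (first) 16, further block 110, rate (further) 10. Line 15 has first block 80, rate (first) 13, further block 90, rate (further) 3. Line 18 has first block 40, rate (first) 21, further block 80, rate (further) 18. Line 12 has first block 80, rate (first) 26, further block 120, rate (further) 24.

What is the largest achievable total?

Rank every tier by rate: Line 12/tier1 26 > Line 12/tier2 24 > Line 18/tier1 21 > Line 18/tier2 18 > Line 10/tier1 16 > Line 15/tier1 13 > Line 10/tier2 10 > Line 15/tier2 3.
Fill Line 12 tier1 block (80 at 26) — 270 left.
Line 12/tier2 (24): +120 — 150 left.
Line 18 tier1 at 21: fill all 40 — 110 left.
Fill Line 18 tier2 block (80 at 18) — 30 left.
30 remain; put them into Line 10 tier1 at 16.
Total = 26×80 + 24×120 + 21×40 + 18×80 + 16×30 = 7720.

7720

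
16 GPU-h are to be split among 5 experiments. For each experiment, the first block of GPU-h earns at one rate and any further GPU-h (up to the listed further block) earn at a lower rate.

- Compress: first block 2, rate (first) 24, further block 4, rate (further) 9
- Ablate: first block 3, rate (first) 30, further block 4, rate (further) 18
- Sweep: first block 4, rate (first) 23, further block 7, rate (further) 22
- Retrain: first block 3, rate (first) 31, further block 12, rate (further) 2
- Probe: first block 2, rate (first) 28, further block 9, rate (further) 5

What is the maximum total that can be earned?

423

Treat each block as its own option and order by rate: Retrain/tier1 31 > Ablate/tier1 30 > Probe/tier1 28 > Compress/tier1 24 > Sweep/tier1 23 > Sweep/tier2 22 > Ablate/tier2 18 > Compress/tier2 9 > Probe/tier2 5 > Retrain/tier2 2.
Fill Retrain tier1 block (3 at 31) ; 13 left.
Ablate/tier1 (30): +3 ; 10 left.
Fill Probe tier1 block (2 at 28) ; 8 left.
Compress/tier1 (24): +2 ; 6 left.
Sweep tier1 at 23: fill all 4 ; 2 left.
Sweep tier2 at 22: only 2 left, fill 2.
Total = 31×3 + 30×3 + 28×2 + 24×2 + 23×4 + 22×2 = 423.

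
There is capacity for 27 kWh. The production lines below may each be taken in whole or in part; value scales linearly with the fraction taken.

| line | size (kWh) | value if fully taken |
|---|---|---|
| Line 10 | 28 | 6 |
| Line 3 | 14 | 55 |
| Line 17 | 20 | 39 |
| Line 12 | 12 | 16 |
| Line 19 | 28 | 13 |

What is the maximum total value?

Rank by value-to-size ratio: Line 3 55/14≈3.93, Line 17 39/20≈1.95, Line 12 16/12≈1.33, Line 19 13/28≈0.464, Line 10 6/28≈0.214.
Line 3: take in full, 14 kWh for value 55 — 13 left.
Only 13 kWh remain; take 13/20 of Line 17 for value 39×13/20 = 25.35.
Total value = 80.35.

80.35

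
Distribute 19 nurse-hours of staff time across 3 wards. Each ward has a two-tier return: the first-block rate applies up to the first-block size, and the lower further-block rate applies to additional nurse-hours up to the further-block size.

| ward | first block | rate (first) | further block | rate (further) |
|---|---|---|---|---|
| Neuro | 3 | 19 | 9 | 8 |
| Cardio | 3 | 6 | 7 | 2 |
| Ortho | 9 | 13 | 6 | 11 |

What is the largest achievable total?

248

Rank every tier by rate: Neuro/first 19 > Ortho/first 13 > Ortho/second 11 > Neuro/second 8 > Cardio/first 6 > Cardio/second 2.
Neuro first at 19: fill all 3 — 16 left.
Ortho/first (13): +9 — 7 left.
Ortho/second (11): +6 — 1 left.
Neuro second at 8: only 1 left, fill 1.
Total = 19×3 + 13×9 + 11×6 + 8×1 = 248.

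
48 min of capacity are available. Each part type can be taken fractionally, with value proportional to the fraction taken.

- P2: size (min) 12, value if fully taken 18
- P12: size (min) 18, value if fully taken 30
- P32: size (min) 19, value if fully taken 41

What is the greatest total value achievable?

87.5

Best value per unit of size first: P32 41/19≈2.16, P12 30/18≈1.67, P2 18/12≈1.5.
P32: take in full, 19 min for value 41 ; 29 left.
All 18 min of P12 fit (value 30) ; 11 remain.
Only 11 min remain; take 11/12 of P2 for value 18×11/12 = 16.5.
Total value = 87.5.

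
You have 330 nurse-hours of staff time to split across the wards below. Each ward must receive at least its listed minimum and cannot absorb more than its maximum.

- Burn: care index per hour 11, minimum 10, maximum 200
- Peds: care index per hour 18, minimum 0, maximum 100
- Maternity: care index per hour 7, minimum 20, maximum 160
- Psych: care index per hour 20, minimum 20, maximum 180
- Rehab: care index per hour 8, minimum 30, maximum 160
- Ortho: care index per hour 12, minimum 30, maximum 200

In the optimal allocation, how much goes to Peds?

Meeting every minimum uses 10+0+20+20+30+30 = 110 nurse-hours, leaving 220.
Order the wards by care index per hour: Psych 20 > Peds 18 > Ortho 12 > Burn 11 > Rehab 8 > Maternity 7.
Psych takes 160 more to reach its cap of 180 — 60 left.
Peds: +60 (room for 100) → 60. Pool exhausted.

60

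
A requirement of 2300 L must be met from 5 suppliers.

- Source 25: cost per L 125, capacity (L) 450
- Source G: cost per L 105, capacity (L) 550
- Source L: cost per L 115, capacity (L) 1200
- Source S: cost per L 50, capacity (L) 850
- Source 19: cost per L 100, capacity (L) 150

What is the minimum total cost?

Fill from the cheapest supplier first.
Take 850 from Source S at 50 ; need 1450 more.
Take 150 from Source 19 at 100 ; need 1300 more.
Source G (105): use full 550 ; 750 L to go.
Source L at 115: take 750 of its 1200 ; requirement met.
Source 25: unused.
Cost = 850×50 + 150×100 + 550×105 + 750×115 = 201500.

201500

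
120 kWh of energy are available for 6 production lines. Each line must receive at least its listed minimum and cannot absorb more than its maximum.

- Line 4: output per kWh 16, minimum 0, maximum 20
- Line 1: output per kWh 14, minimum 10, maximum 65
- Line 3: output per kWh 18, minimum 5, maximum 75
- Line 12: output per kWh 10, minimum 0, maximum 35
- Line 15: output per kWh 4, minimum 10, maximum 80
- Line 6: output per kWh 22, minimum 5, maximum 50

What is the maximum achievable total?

Meeting every minimum uses 0+10+5+0+10+5 = 30 kWh, leaving 90.
Rank by output per kWh: Line 6 22 > Line 3 18 > Line 4 16 > Line 1 14 > Line 12 10 > Line 15 4.
Line 6: +45 to 50 (cap) → 45 left.
Only 45 left; Line 3 takes them to reach 50.
Total = 14×10 + 18×50 + 4×10 + 22×50 = 2180.

2180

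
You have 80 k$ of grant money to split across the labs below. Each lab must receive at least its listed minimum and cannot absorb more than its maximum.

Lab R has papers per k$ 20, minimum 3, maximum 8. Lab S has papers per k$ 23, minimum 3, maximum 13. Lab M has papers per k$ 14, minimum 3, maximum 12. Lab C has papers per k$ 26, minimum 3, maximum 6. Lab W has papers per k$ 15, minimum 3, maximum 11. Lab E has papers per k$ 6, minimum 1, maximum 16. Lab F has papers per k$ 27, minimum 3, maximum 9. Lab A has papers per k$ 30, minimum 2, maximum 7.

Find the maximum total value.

1485

Meeting every minimum uses 3+3+3+3+3+1+3+2 = 21 k$, leaving 59.
Highest papers per k$ first: Lab A 30 > Lab F 27 > Lab C 26 > Lab S 23 > Lab R 20 > Lab W 15 > Lab M 14 > Lab E 6.
Give Lab A 5 more to hit its cap of 7 → 54 left.
Give Lab F 6 more to hit its cap of 9 → 48 left.
Lab C takes 3 more to reach its cap of 6 → 45 left.
Lab S: +10 to 13 (cap) → 35 left.
Lab R: +5 to 8 (cap) → 30 left.
Lab W: +8 to 11 (cap) → 22 left.
Give Lab M 9 more to hit its cap of 12 → 13 left.
Lab E has room for 15 more but only 13 remain, so it gets 14.
Total = 20×8 + 23×13 + 14×12 + 26×6 + 15×11 + 6×14 + 27×9 + 30×7 = 1485.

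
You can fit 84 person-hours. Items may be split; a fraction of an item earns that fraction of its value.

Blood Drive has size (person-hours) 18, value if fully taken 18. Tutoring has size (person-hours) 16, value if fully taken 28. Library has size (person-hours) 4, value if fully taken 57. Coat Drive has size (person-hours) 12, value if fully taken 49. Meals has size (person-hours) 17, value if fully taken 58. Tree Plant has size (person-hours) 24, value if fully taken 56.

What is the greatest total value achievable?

259

Best value per unit of size first: Library 57/4≈14.2, Coat Drive 49/12≈4.08, Meals 58/17≈3.41, Tree Plant 56/24≈2.33, Tutoring 28/16≈1.75, Blood Drive 18/18≈1.
Library: take in full, 4 person-hours for value 57 — 80 left.
All 12 person-hours of Coat Drive fit (value 49) — 68 remain.
Take all of Meals (17 person-hours, value 58) — 51 person-hours left.
All 24 person-hours of Tree Plant fit (value 56) — 27 remain.
All 16 person-hours of Tutoring fit (value 28) — 11 remain.
Fill the last 11 person-hours with part of Blood Drive: 11/18 of it earns 11.
Total value = 259.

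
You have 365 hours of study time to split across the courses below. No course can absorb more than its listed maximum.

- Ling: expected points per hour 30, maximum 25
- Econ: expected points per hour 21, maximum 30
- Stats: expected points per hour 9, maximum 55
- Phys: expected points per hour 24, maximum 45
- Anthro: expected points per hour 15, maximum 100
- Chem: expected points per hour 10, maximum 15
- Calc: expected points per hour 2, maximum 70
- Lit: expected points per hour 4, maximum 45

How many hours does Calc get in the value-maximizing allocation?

50

Highest expected points per hour first: Ling 30 > Phys 24 > Econ 21 > Anthro 15 > Chem 10 > Stats 9 > Lit 4 > Calc 2.
Give Ling 25 to hit its cap of 25 ; 340 left.
Phys takes 45 to reach its cap of 45 ; 295 left.
Econ: +30 to 30 (cap) ; 265 left.
Anthro: +100 to 100 (cap) ; 165 left.
Chem takes 15 to reach its cap of 15 ; 150 left.
Stats takes 55 to reach its cap of 55 ; 95 left.
Give Lit 45 to hit its cap of 45 ; 50 left.
Calc has room for 70 but only 50 remain, so it gets 50.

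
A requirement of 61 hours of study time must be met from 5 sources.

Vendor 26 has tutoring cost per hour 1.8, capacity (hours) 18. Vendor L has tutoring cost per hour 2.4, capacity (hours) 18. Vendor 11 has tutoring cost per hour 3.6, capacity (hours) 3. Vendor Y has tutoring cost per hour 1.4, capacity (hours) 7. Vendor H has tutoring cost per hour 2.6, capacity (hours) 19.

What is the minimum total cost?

132.2

Use sources in increasing cost order.
Vendor Y at 1.4: take all 7 hours ; 54 still needed.
Take 18 from Vendor 26 at 1.8 ; need 36 more.
Vendor L (2.4): use full 18 ; 18 hours to go.
Take 18 from Vendor H at 2.6 to finish.
Vendor 11: unused.
Cost = 7×1.4 + 18×1.8 + 18×2.4 + 18×2.6 = 132.2.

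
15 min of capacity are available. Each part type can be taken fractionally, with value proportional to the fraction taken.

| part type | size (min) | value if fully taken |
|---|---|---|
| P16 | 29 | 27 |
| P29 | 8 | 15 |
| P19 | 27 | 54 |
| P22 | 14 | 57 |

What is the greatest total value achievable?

Best value per unit of size first: P22 57/14≈4.07, P19 54/27≈2, P29 15/8≈1.88, P16 27/29≈0.931.
Take all of P22 (14 min, value 57) ; 1 min left.
1 min left: a 1/27 share of P19 gives 54×1/27 = 2.
Total value = 59.

59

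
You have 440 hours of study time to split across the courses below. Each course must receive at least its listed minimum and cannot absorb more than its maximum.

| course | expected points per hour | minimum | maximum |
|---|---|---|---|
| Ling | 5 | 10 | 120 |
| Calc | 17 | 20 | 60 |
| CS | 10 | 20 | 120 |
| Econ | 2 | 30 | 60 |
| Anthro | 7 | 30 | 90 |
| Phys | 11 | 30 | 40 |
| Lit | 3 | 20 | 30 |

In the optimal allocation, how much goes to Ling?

Meeting every minimum uses 10+20+20+30+30+30+20 = 160 hours, leaving 280.
Order the courses by expected points per hour: Calc 17 > Phys 11 > CS 10 > Anthro 7 > Ling 5 > Lit 3 > Econ 2.
Give Calc 40 more to hit its cap of 60 ; 240 left.
Phys takes 10 more to reach its cap of 40 ; 230 left.
CS: +100 to 120 (cap) ; 130 left.
Anthro takes 60 more to reach its cap of 90 ; 70 left.
Ling has room for 110 more but only 70 remain, so it gets 80.

80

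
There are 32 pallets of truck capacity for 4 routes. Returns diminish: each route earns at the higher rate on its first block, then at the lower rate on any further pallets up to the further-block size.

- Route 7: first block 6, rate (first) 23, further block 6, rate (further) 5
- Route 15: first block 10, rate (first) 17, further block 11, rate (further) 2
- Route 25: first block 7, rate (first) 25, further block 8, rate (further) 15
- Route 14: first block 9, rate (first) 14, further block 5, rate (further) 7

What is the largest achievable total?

Rank every tier by rate: Route 25/first 25 > Route 7/first 23 > Route 15/first 17 > Route 25/second 15 > Route 14/first 14 > Route 14/second 7 > Route 7/second 5 > Route 15/second 2.
Route 25/first (25): +7 → 25 left.
Route 7 first at 23: fill all 6 → 19 left.
Route 15 first at 17: fill all 10 → 9 left.
Fill Route 25 second block (8 at 15) → 1 left.
Route 14 first at 14: only 1 left, fill 1.
Total = 25×7 + 23×6 + 17×10 + 15×8 + 14×1 = 617.

617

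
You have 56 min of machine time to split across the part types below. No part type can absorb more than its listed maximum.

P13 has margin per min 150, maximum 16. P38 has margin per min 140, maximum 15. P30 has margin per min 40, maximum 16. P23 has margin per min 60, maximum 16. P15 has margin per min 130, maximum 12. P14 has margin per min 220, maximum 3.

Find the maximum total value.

7320

Highest margin per min first: P14 220 > P13 150 > P38 140 > P15 130 > P23 60 > P30 40.
Give P14 3 to hit its cap of 3 — 53 left.
P13: +16 to 16 (cap) — 37 left.
Give P38 15 to hit its cap of 15 — 22 left.
Give P15 12 to hit its cap of 12 — 10 left.
Only 10 left; P23 takes them to reach 10.
Total = 150×16 + 140×15 + 60×10 + 130×12 + 220×3 = 7320.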